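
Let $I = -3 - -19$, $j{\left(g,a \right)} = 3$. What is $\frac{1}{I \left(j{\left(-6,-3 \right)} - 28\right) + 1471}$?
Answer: $\frac{1}{1071} \approx 0.00093371$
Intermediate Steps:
$I = 16$ ($I = -3 + 19 = 16$)
$\frac{1}{I \left(j{\left(-6,-3 \right)} - 28\right) + 1471} = \frac{1}{16 \left(3 - 28\right) + 1471} = \frac{1}{16 \left(-25\right) + 1471} = \frac{1}{-400 + 1471} = \frac{1}{1071}$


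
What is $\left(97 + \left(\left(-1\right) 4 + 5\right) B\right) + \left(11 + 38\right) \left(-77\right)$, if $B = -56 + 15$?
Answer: $-3717$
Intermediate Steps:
$B = -41$
$\left(97 + \left(\left(-1\right) 4 + 5\right) B\right) + \left(11 + 38\right) \left(-77\right) = \left(97 + \left(\left(-1\right) 4 + 5\right) \left(-41\right)\right) + \left(11 + 38\right) \left(-77\right) = \left(97 + \left(-4 + 5\right) \left(-41\right)\right) + 49 \left(-77\right) = \left(97 + 1 \left(-41\right)\right) - 3773 = \left(97 - 41\right) - 3773 = 56 - 3773 = -3717$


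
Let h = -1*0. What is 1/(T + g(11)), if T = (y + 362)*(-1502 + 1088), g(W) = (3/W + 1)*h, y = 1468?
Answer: -1/757620 ≈ -1.3199e-6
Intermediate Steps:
h = 0
g(W) = 0 (g(W) = (3/W + 1)*0 = (1 + 3/W)*0 = 0)
T = -757620 (T = (1468 + 362)*(-1502 + 1088) = 1830*(-414) = -757620)
1/(T + g(11)) = 1/(-757620 + 0) = 1/(-757620) = -1/757620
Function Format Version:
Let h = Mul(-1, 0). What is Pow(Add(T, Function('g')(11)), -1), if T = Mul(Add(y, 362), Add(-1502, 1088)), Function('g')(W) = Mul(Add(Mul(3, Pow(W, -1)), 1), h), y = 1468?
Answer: Rational(-1, 757620) ≈ -1.3199e-6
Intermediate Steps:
h = 0
Function('g')(W) = 0 (Function('g')(W) = Mul(Add(Mul(3, Pow(W, -1)), 1), 0) = Mul(Add(1, Mul(3, Pow(W, -1))), 0) = 0)
T = -757620 (T = Mul(Add(1468, 362), Add(-1502, 1088)) = Mul(1830, -414) = -757620)
Pow(Add(T, Function('g')(11)), -1) = Pow(Add(-757620, 0), -1) = Pow(-757620, -1) = Rational(-1, 757620)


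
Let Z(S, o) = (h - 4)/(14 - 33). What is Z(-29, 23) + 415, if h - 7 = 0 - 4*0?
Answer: 7882/19 ≈ 414.84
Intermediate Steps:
h = 7 (h = 7 + (0 - 4*0) = 7 + (0 + 0) = 7 + 0 = 7)
Z(S, o) = -3/19 (Z(S, o) = (7 - 4)/(14 - 33) = 3/(-19) = 3*(-1/19) = -3/19)
Z(-29, 23) + 415 = -3/19 + 415 = 7882/19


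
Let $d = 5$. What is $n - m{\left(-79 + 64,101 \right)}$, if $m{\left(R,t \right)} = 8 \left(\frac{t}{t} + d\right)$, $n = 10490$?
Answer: $10442$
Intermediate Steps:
$m{\left(R,t \right)} = 48$ ($m{\left(R,t \right)} = 8 \left(\frac{t}{t} + 5\right) = 8 \left(1 + 5\right) = 8 \cdot 6 = 48$)
$n - m{\left(-79 + 64,101 \right)} = 10490 - 48 = 10442$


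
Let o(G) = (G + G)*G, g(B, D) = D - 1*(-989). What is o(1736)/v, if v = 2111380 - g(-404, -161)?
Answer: 753424/263819 ≈ 2.8558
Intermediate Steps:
g(B, D) = 989 + D (g(B, D) = D + 989 = 989 + D)
o(G) = 2*G² (o(G) = (2*G)*G = 2*G²)
v = 2110552 (v = 2111380 - (989 - 161) = 2111380 - 1*828 = 2111380 - 828 = 2110552)
o(1736)/v = (2*1736²)/2110552 = (2*3013696)*(1/2110552) = 6027392*(1/2110552) = 753424/263819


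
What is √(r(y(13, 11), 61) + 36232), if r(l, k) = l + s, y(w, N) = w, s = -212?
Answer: √36033 ≈ 189.82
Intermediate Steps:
r(l, k) = -212 + l (r(l, k) = l - 212 = -212 + l)
√(r(y(13, 11), 61) + 36232) = √((-212 + 13) + 36232) = √(-199 + 36232) = √36033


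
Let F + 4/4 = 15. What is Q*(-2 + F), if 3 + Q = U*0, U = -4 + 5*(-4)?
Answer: -36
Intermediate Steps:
U = -24 (U = -4 - 20 = -24)
F = 14 (F = -1 + 15 = 14)
Q = -3 (Q = -3 - 24*0 = -3 + 0 = -3)
Q*(-2 + F) = -3*(-2 + 14) = -3*12 = -36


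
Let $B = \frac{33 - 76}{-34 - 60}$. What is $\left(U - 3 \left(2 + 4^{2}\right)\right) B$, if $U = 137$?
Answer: $\frac{3569}{94} \approx 37.968$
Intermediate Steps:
$B = \frac{43}{94}$ ($B = - \frac{43}{-94} = \left(-43\right) \left(- \frac{1}{94}\right) = \frac{43}{94} \approx 0.45745$)
$\left(U - 3 \left(2 + 4^{2}\right)\right) B = \left(137 - 3 \left(2 + 4^{2}\right)\right) \frac{43}{94} = \left(137 - 3 \left(2 + 16\right)\right) \frac{43}{94} = \left(137 - 54\right) \frac{43}{94} = 83 \cdot \frac{43}{94} = \frac{3569}{94}$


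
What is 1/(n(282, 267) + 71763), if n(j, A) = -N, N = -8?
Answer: 1/71771 ≈ 1.3933e-5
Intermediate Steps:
n(j, A) = 8 (n(j, A) = -1*(-8) = 8)
1/(n(282, 267) + 71763) = 1/(8 + 71763) = 1/71771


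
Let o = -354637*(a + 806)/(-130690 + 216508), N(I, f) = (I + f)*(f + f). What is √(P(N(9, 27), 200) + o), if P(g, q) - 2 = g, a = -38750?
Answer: √32475791445878/14303 ≈ 398.43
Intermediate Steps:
N(I, f) = 2*f*(I + f) (N(I, f) = (I + f)*(2*f) = 2*f*(I + f))
P(g, q) = 2 + g
o = 2242724388/14303 (o = -354637*(-38750 + 806)/(-130690 + 216508) = -354637/(85818/(-37944)) = -354637/(85818*(-1/37944)) = -354637/(-14303/6324) = -354637*(-6324/14303) = 2242724388/14303 ≈ 1.5680e+5)
√(P(N(9, 27), 200) + o) = √((2 + 2*27*(9 + 27)) + 2242724388/14303) = √((2 + 2*27*36) + 2242724388/14303) = √((2 + 1944) + 2242724388/14303) = √(1946 + 2242724388/14303) = √(2270558026/14303) = √32475791445878/14303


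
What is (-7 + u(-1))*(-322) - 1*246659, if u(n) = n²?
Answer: -244727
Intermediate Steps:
(-7 + u(-1))*(-322) - 1*246659 = (-7 + (-1)²)*(-322) - 1*246659 = (-7 + 1)*(-322) - 246659 = -6*(-322) - 246659 = 1932 - 246659 = -244727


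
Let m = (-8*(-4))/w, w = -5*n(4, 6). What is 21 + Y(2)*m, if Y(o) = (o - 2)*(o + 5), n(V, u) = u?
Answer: 21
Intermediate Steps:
Y(o) = (-2 + o)*(5 + o)
w = -30 (w = -5*6 = -30)
m = -16/15 (m = -8*(-4)/(-30) = 32*(-1/30) = -16/15 ≈ -1.0667)
21 + Y(2)*m = 21 + (-10 + 2² + 3*2)*(-16/15) = 21 + (-10 + 4 + 6)*(-16/15) = 21 + 0*(-16/15) = 21 + 0 = 21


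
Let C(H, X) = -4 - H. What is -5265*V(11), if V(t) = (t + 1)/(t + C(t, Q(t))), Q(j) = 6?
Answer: 15795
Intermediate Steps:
V(t) = -¼ - t/4 (V(t) = (t + 1)/(t + (-4 - t)) = (1 + t)/(-4) = (1 + t)*(-¼) = -¼ - t/4)
-5265*V(11) = -5265*(-¼ - ¼*11) = -5265*(-¼ - 11/4) = -5265*(-3) = 15795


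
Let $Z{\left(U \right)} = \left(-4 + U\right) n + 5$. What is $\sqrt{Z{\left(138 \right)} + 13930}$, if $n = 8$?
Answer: $\sqrt{15007} \approx 122.5$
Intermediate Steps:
$Z{\left(U \right)} = -27 + 8 U$ ($Z{\left(U \right)} = \left(-4 + U\right) 8 + 5 = \left(-32 + 8 U\right) + 5 = -27 + 8 U$)
$\sqrt{Z{\left(138 \right)} + 13930} = \sqrt{\left(-27 + 8 \cdot 138\right) + 13930} = \sqrt{\left(-27 + 1104\right) + 13930} = \sqrt{1077 + 13930} = \sqrt{15007}$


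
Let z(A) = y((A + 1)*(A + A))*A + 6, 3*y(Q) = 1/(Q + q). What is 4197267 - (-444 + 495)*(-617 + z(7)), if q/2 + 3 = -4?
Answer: 59197975/14 ≈ 4.2284e+6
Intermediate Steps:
q = -14 (q = -6 + 2*(-4) = -6 - 8 = -14)
y(Q) = 1/(3*(-14 + Q)) (y(Q) = 1/(3*(Q - 14)) = 1/(3*(-14 + Q)))
z(A) = 6 + A/(3*(-14 + 2*A*(1 + A))) (z(A) = (1/(3*(-14 + (A + 1)*(A + A))))*A + 6 = (1/(3*(-14 + (1 + A)*(2*A))))*A + 6 = (1/(3*(-14 + 2*A*(1 + A))))*A + 6 = A/(3*(-14 + 2*A*(1 + A))) + 6 = 6 + A/(3*(-14 + 2*A*(1 + A))))
4197267 - (-444 + 495)*(-617 + z(7)) = 4197267 - (-444 + 495)*(-617 + (-252 + 7 + 36*7*(1 + 7))/(6*(-7 + 7*(1 + 7)))) = 4197267 - 51*(-617 + (-252 + 7 + 36*7*8)/(6*(-7 + 7*8))) = 4197267 - 51*(-617 + (-252 + 7 + 2016)/(6*(-7 + 56))) = 4197267 - 51*(-617 + (⅙)*1771/49) = 4197267 - 51*(-617 + (⅙)*(1/49)*1771) = 4197267 - 51*(-617 + 253/42) = 4197267 - 51*(-25661)/42 = 4197267 - 1*(-436237/14) = 4197267 + 436237/14 = 59197975/14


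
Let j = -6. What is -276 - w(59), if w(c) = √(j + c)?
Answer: -276 - √53 ≈ -283.28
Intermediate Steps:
w(c) = √(-6 + c)
-276 - w(59) = -276 - √(-6 + 59) = -276 - √53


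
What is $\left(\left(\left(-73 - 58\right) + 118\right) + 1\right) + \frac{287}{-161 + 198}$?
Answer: $- \frac{157}{37} \approx -4.2432$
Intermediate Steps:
$\left(\left(\left(-73 - 58\right) + 118\right) + 1\right) + \frac{287}{-161 + 198} = \left(\left(\left(-73 - 58\right) + 118\right) + 1\right) + \frac{287}{37} = \left(\left(-131 + 118\right) + 1\right) + 287 \cdot \frac{1}{37} = \left(-13 + 1\right) + \frac{287}{37} = -12 + \frac{287}{37} = - \frac{157}{37}$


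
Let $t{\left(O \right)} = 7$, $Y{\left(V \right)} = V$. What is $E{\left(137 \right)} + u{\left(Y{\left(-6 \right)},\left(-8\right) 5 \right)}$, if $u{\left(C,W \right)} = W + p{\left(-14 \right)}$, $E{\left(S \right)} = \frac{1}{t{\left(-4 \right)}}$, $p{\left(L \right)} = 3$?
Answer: $- \frac{258}{7} \approx -36.857$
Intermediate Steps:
$E{\left(S \right)} = \frac{1}{7}$
$u{\left(C,W \right)} = 3 + W$ ($u{\left(C,W \right)} = W + 3 = 3 + W$)
$E{\left(137 \right)} + u{\left(Y{\left(-6 \right)},\left(-8\right) 5 \right)} = \frac{1}{7} + \left(3 - 40\right) = \frac{1}{7} - 37 = - \frac{258}{7}$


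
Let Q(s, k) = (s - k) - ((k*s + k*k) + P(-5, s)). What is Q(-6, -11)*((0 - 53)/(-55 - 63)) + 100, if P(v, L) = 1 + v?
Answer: 1183/59 ≈ 20.051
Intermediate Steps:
Q(s, k) = 4 + s - k - k**2 - k*s (Q(s, k) = (s - k) - ((k*s + k*k) + (1 - 5)) = (s - k) - ((k*s + k**2) - 4) = (s - k) - ((k**2 + k*s) - 4) = (s - k) - (-4 + k**2 + k*s) = (s - k) + (4 - k**2 - k*s) = 4 + s - k - k**2 - k*s)
Q(-6, -11)*((0 - 53)/(-55 - 63)) + 100 = (4 - 6 - 1*(-11) - 1*(-11)**2 - 1*(-11)*(-6))*((0 - 53)/(-55 - 63)) + 100 = (4 - 6 + 11 - 1*121 - 66)*(-53/(-118)) + 100 = (4 - 6 + 11 - 121 - 66)*(-53*(-1/118)) + 100 = -178*53/118 + 100 = -4717/59 + 100 = 1183/59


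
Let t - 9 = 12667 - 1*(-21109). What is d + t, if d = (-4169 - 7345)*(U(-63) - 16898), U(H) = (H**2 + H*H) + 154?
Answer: 101426069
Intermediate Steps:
U(H) = 154 + 2*H**2 (U(H) = (H**2 + H**2) + 154 = 2*H**2 + 154 = 154 + 2*H**2)
d = 101392284 (d = (-4169 - 7345)*((154 + 2*(-63)**2) - 16898) = -11514*((154 + 2*3969) - 16898) = -11514*((154 + 7938) - 16898) = -11514*(8092 - 16898) = -11514*(-8806) = 101392284)
t = 33785 (t = 9 + (12667 - 1*(-21109)) = 9 + (12667 + 21109) = 9 + 33776 = 33785)
d + t = 101392284 + 33785 = 101426069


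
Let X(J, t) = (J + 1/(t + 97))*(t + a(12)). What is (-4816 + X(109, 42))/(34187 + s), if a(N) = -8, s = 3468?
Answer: -154256/5234045 ≈ -0.029472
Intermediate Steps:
X(J, t) = (-8 + t)*(J + 1/(97 + t)) (X(J, t) = (J + 1/(t + 97))*(t - 8) = (J + 1/(97 + t))*(-8 + t) = (-8 + t)*(J + 1/(97 + t)))
(-4816 + X(109, 42))/(34187 + s) = (-4816 + (-8 + 42 - 776*109 + 109*42² + 89*109*42)/(97 + 42))/(34187 + 3468) = (-4816 + (-8 + 42 - 84584 + 109*1764 + 407442)/139)/37655 = (-4816 + (-8 + 42 - 84584 + 192276 + 407442)/139)*(1/37655) = (-4816 + (1/139)*515168)*(1/37655) = (-4816 + 515168/139)*(1/37655) = -154256/139*1/37655 = -154256/5234045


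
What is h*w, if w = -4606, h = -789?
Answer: 3634134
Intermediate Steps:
h*w = -789*(-4606) = 3634134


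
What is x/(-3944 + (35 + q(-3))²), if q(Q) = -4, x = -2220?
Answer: 2220/2983 ≈ 0.74422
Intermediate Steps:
x/(-3944 + (35 + q(-3))²) = -2220/(-3944 + (35 - 4)²) = -2220/(-3944 + 31²) = -2220/(-3944 + 961) = -2220/(-2983) = -2220*(-1/2983) = 2220/2983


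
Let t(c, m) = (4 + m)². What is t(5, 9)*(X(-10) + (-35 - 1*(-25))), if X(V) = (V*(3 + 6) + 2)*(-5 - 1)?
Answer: 87542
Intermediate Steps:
X(V) = -12 - 54*V (X(V) = (V*9 + 2)*(-6) = (9*V + 2)*(-6) = (2 + 9*V)*(-6) = -12 - 54*V)
t(5, 9)*(X(-10) + (-35 - 1*(-25))) = (4 + 9)²*((-12 - 54*(-10)) + (-35 - 1*(-25))) = 13²*((-12 + 540) + (-35 + 25)) = 169*(528 - 10) = 169*518 = 87542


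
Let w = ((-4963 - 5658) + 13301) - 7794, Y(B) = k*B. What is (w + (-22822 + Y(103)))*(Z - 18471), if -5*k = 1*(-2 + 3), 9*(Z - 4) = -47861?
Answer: 29922508112/45 ≈ 6.6494e+8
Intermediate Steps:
Z = -47825/9 (Z = 4 + (1/9)*(-47861) = 4 - 47861/9 = -47825/9 ≈ -5313.9)
k = -1/5 (k = -(-2 + 3)/5 = -1/5 ≈ -0.20000)
Y(B) = -B/5
w = -5114 (w = (-10621 + 13301) - 7794 = 2680 - 7794 = -5114)
(w + (-22822 + Y(103)))*(Z - 18471) = (-5114 + (-22822 - 1/5*103))*(-47825/9 - 18471) = (-5114 + (-22822 - 103/5))*(-214064/9) = (-5114 - 114213/5)*(-214064/9) = -139783/5*(-214064/9) = 29922508112/45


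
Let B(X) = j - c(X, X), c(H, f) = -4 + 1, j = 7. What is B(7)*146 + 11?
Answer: 1471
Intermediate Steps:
c(H, f) = -3
B(X) = 10 (B(X) = 7 - 1*(-3) = 7 + 3 = 10)
B(7)*146 + 11 = 10*146 + 11 = 1460 + 11 = 1471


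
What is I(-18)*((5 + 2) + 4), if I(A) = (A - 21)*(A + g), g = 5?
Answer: 5577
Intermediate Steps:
I(A) = (-21 + A)*(5 + A) (I(A) = (A - 21)*(A + 5) = (-21 + A)*(5 + A))
I(-18)*((5 + 2) + 4) = (-105 + (-18)² - 16*(-18))*((5 + 2) + 4) = (-105 + 324 + 288)*(7 + 4) = 507*11 = 5577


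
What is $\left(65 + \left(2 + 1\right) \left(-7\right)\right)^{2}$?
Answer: $1936$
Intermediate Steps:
$\left(65 + \left(2 + 1\right) \left(-7\right)\right)^{2} = \left(65 + 3 \left(-7\right)\right)^{2} = \left(65 - 21\right)^{2} = 44^{2} = 1936$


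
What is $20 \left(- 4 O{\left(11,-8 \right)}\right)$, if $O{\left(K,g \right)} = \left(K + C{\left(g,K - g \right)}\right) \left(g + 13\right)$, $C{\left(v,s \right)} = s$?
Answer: $-12000$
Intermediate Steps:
$O{\left(K,g \right)} = \left(13 + g\right) \left(- g + 2 K\right)$ ($O{\left(K,g \right)} = \left(K + \left(K - g\right)\right) \left(g + 13\right) = \left(- g + 2 K\right) \left(13 + g\right) = \left(13 + g\right) \left(- g + 2 K\right)$)
$20 \left(- 4 O{\left(11,-8 \right)}\right) = 20 \left(- 4 \left(\left(-13\right) \left(-8\right) + 26 \cdot 11 + 11 \left(-8\right) - 8 \left(11 - -8\right)\right)\right) = 20 \left(- 4 \left(104 + 286 - 88 - 8 \left(11 + 8\right)\right)\right) = 20 \left(- 4 \left(104 + 286 - 88 - 152\right)\right) = 20 \left(\left(-4\right) 150\right) = 20 \left(-600\right) = -12000$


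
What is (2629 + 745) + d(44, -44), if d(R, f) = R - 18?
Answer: 3400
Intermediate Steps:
d(R, f) = -18 + R
(2629 + 745) + d(44, -44) = (2629 + 745) + (-18 + 44) = 3374 + 26 = 3400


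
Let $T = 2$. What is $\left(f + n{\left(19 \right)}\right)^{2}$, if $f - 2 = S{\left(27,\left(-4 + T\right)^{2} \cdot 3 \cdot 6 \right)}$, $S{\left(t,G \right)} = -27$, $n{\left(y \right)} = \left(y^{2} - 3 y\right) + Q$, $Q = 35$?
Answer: $98596$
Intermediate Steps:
$n{\left(y \right)} = 35 + y^{2} - 3 y$ ($n{\left(y \right)} = \left(y^{2} - 3 y\right) + 35 = 35 + y^{2} - 3 y$)
$f = -25$ ($f = 2 - 27 = -25$)
$\left(f + n{\left(19 \right)}\right)^{2} = \left(-25 + \left(35 + 19^{2} - 57\right)\right)^{2} = \left(-25 + \left(35 + 361 - 57\right)\right)^{2} = \left(-25 + 339\right)^{2} = 314^{2} = 98596$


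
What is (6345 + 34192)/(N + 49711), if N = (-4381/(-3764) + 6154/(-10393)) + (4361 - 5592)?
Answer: 1585777118324/1896523705037 ≈ 0.83615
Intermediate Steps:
N = -48133431135/39119252 (N = (-4381*(-1/3764) + 6154*(-1/10393)) - 1231 = (4381/3764 - 6154/10393) - 1231 = 22368077/39119252 - 1231 = -48133431135/39119252 ≈ -1230.4)
(6345 + 34192)/(N + 49711) = (6345 + 34192)/(-48133431135/39119252 + 49711) = 40537/(1896523705037/39119252) = 40537*(39119252/1896523705037) = 1585777118324/1896523705037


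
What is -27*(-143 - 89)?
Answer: 6264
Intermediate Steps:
-27*(-143 - 89) = -27*(-232) = 6264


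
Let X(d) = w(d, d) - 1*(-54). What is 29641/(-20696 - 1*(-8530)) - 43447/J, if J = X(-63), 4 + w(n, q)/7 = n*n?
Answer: -1352862771/338324294 ≈ -3.9987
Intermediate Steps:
w(n, q) = -28 + 7*n² (w(n, q) = -28 + 7*(n*n) = -28 + 7*n²)
X(d) = 26 + 7*d² (X(d) = (-28 + 7*d²) - 1*(-54) = (-28 + 7*d²) + 54 = 26 + 7*d²)
J = 27809 (J = 26 + 7*(-63)² = 26 + 7*3969 = 26 + 27783 = 27809)
29641/(-20696 - 1*(-8530)) - 43447/J = 29641/(-20696 - 1*(-8530)) - 43447/27809 = 29641/(-20696 + 8530) - 43447*1/27809 = 29641/(-12166) - 43447/27809 = 29641*(-1/12166) - 43447/27809 = -29641/12166 - 43447/27809 = -1352862771/338324294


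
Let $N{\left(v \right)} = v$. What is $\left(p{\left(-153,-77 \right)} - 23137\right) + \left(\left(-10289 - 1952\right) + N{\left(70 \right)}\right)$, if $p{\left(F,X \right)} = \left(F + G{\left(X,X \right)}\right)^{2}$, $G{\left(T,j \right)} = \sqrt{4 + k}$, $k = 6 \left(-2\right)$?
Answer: $-11907 - 612 i \sqrt{2} \approx -11907.0 - 865.5 i$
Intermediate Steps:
$k = -12$
$G{\left(T,j \right)} = 2 i \sqrt{2}$ ($G{\left(T,j \right)} = \sqrt{4 - 12} = \sqrt{-8} = 2 i \sqrt{2}$)
$p{\left(F,X \right)} = \left(F + 2 i \sqrt{2}\right)^{2}$
$\left(p{\left(-153,-77 \right)} - 23137\right) + \left(\left(-10289 - 1952\right) + N{\left(70 \right)}\right) = \left(\left(-153 + 2 i \sqrt{2}\right)^{2} - 23137\right) + \left(\left(-10289 - 1952\right) + 70\right) = \left(-23137 + \left(-153 + 2 i \sqrt{2}\right)^{2}\right) + \left(-12241 + 70\right) = \left(-23137 + \left(-153 + 2 i \sqrt{2}\right)^{2}\right) - 12171 = -35308 + \left(-153 + 2 i \sqrt{2}\right)^{2}$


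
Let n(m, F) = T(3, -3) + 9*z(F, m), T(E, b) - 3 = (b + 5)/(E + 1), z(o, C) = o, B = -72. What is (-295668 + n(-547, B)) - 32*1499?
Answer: -688561/2 ≈ -3.4428e+5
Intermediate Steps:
T(E, b) = 3 + (5 + b)/(1 + E) (T(E, b) = 3 + (b + 5)/(E + 1) = 3 + (5 + b)/(1 + E))
n(m, F) = 7/2 + 9*F (n(m, F) = (8 - 3 + 3*3)/(1 + 3) + 9*F = (8 - 3 + 9)/4 + 9*F = (1/4)*14 + 9*F = 7/2 + 9*F)
(-295668 + n(-547, B)) - 32*1499 = (-295668 + (7/2 + 9*(-72))) - 32*1499 = (-295668 + (7/2 - 648)) - 47968 = (-295668 - 1289/2) - 47968 = -592625/2 - 47968 = -688561/2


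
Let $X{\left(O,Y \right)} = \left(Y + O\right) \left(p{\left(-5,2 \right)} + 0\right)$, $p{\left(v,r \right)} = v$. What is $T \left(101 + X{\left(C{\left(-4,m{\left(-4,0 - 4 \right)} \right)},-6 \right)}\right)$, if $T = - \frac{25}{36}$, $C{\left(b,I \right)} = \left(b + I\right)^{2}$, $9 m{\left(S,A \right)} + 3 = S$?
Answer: $- \frac{17075}{1458} \approx -11.711$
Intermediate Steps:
$m{\left(S,A \right)} = - \frac{1}{3} + \frac{S}{9}$
$C{\left(b,I \right)} = \left(I + b\right)^{2}$
$X{\left(O,Y \right)} = - 5 O - 5 Y$ ($X{\left(O,Y \right)} = \left(Y + O\right) \left(-5 + 0\right) = \left(O + Y\right) \left(-5\right) = - 5 O - 5 Y$)
$T = - \frac{25}{36}$ ($T = \left(-25\right) \frac{1}{36} = - \frac{25}{36} \approx -0.69444$)
$T \left(101 + X{\left(C{\left(-4,m{\left(-4,0 - 4 \right)} \right)},-6 \right)}\right) = - \frac{25 \left(101 - \left(-30 + 5 \left(\left(- \frac{1}{3} + \frac{1}{9} \left(-4\right)\right) - 4\right)^{2}\right)\right)}{36} = - \frac{25 \left(101 + \left(- 5 \left(\left(- \frac{1}{3} - \frac{4}{9}\right) - 4\right)^{2} + 30\right)\right)}{36} = - \frac{25 \left(101 + \left(- 5 \left(- \frac{7}{9} - 4\right)^{2} + 30\right)\right)}{36} = - \frac{25 \left(101 + \left(- 5 \left(- \frac{43}{9}\right)^{2} + 30\right)\right)}{36} = - \frac{25 \left(101 + \left(\left(-5\right) \frac{1849}{81} + 30\right)\right)}{36} = - \frac{25 \left(101 + \left(- \frac{9245}{81} + 30\right)\right)}{36} = - \frac{25 \left(101 - \frac{6815}{81}\right)}{36} = \left(- \frac{25}{36}\right) \frac{1366}{81} = - \frac{17075}{1458}$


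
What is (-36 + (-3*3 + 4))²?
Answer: 1681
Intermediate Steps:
(-36 + (-3*3 + 4))² = (-36 + (-9 + 4))² = (-36 - 5)² = (-41)² = 1681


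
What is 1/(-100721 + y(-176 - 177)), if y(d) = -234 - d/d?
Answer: -1/100956 ≈ -9.9053e-6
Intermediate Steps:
y(d) = -235 (y(d) = -234 - 1*1 = -234 - 1 = -235)
1/(-100721 + y(-176 - 177)) = 1/(-100721 - 235) = 1/(-100956) = -1/100956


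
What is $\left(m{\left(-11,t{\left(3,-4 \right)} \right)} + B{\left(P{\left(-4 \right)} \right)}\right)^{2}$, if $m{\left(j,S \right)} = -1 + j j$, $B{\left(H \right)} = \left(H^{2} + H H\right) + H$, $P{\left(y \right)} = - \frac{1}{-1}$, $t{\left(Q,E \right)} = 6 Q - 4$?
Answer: $15129$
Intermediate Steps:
$t{\left(Q,E \right)} = -4 + 6 Q$
$P{\left(y \right)} = 1$ ($P{\left(y \right)} = \left(-1\right) \left(-1\right) = 1$)
$B{\left(H \right)} = H + 2 H^{2}$ ($B{\left(H \right)} = \left(H^{2} + H^{2}\right) + H = 2 H^{2} + H = H + 2 H^{2}$)
$m{\left(j,S \right)} = -1 + j^{2}$
$\left(m{\left(-11,t{\left(3,-4 \right)} \right)} + B{\left(P{\left(-4 \right)} \right)}\right)^{2} = \left(\left(-1 + \left(-11\right)^{2}\right) + 1 \left(1 + 2 \cdot 1\right)\right)^{2} = \left(\left(-1 + 121\right) + 1 \left(1 + 2\right)\right)^{2} = \left(120 + 1 \cdot 3\right)^{2} = \left(120 + 3\right)^{2} = 123^{2} = 15129$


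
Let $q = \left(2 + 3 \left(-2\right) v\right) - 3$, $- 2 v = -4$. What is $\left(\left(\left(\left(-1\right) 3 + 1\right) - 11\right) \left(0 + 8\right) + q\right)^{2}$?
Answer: $13689$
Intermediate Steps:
$v = 2$ ($v = \left(- \frac{1}{2}\right) \left(-4\right) = 2$)
$q = -13$ ($q = \left(2 + 3 \left(-2\right) 2\right) - 3 = \left(2 - 12\right) - 3 = -10 - 3 = -13$)
$\left(\left(\left(\left(-1\right) 3 + 1\right) - 11\right) \left(0 + 8\right) + q\right)^{2} = \left(\left(\left(\left(-1\right) 3 + 1\right) - 11\right) \left(0 + 8\right) - 13\right)^{2} = \left(\left(\left(-3 + 1\right) - 11\right) 8 - 13\right)^{2} = \left(\left(-2 - 11\right) 8 - 13\right)^{2} = \left(\left(-13\right) 8 - 13\right)^{2} = \left(-104 - 13\right)^{2} = \left(-117\right)^{2} = 13689$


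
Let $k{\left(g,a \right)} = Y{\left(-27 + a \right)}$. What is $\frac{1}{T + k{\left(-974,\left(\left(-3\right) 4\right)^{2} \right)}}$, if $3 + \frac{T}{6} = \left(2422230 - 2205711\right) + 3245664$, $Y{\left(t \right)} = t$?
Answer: $\frac{1}{20773197} \approx 4.8139 \cdot 10^{-8}$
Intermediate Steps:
$T = 20773080$ ($T = -18 + 6 \left(\left(2422230 - 2205711\right) + 3245664\right) = -18 + 6 \left(216519 + 3245664\right) = -18 + 6 \cdot 3462183 = -18 + 20773098 = 20773080$)
$k{\left(g,a \right)} = -27 + a$
$\frac{1}{T + k{\left(-974,\left(\left(-3\right) 4\right)^{2} \right)}} = \frac{1}{20773080 - \left(27 - \left(\left(-3\right) 4\right)^{2}\right)} = \frac{1}{20773080 - \left(27 - \left(-12\right)^{2}\right)} = \frac{1}{20773080 + \left(-27 + 144\right)} = \frac{1}{20773080 + 117} = \frac{1}{20773197}$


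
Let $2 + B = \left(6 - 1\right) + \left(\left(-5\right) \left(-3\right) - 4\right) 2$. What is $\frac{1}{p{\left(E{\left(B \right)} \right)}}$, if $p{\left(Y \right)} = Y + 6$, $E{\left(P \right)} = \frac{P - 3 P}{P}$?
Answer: $\frac{1}{4} \approx 0.25$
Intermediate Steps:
$B = 25$ ($B = -2 + \left(\left(6 - 1\right) + \left(\left(-5\right) \left(-3\right) - 4\right) 2\right) = -2 + \left(5 + \left(15 - 4\right) 2\right) = -2 + \left(5 + 11 \cdot 2\right) = -2 + \left(5 + 22\right) = -2 + 27 = 25$)
$E{\left(P \right)} = -2$ ($E{\left(P \right)} = \frac{\left(-2\right) P}{P} = -2$)
$p{\left(Y \right)} = 6 + Y$
$\frac{1}{p{\left(E{\left(B \right)} \right)}} = \frac{1}{6 - 2} = \frac{1}{4}$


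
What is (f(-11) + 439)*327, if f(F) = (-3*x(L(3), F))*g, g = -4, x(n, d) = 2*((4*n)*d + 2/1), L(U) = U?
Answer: -876687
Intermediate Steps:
x(n, d) = 4 + 8*d*n (x(n, d) = 2*(4*d*n + 2*1) = 2*(4*d*n + 2) = 2*(2 + 4*d*n) = 4 + 8*d*n)
f(F) = 48 + 288*F (f(F) = -3*(4 + 8*F*3)*(-4) = -3*(4 + 24*F)*(-4) = (-12 - 72*F)*(-4) = 48 + 288*F)
(f(-11) + 439)*327 = ((48 + 288*(-11)) + 439)*327 = ((48 - 3168) + 439)*327 = (-3120 + 439)*327 = -2681*327 = -876687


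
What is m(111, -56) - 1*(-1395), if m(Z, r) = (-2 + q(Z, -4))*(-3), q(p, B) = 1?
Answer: 1398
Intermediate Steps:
m(Z, r) = 3 (m(Z, r) = (-2 + 1)*(-3) = -1*(-3) = 3)
m(111, -56) - 1*(-1395) = 3 - 1*(-1395) = 3 + 1395 = 1398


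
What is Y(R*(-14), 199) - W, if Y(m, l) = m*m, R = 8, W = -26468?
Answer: 39012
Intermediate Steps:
Y(m, l) = m**2
Y(R*(-14), 199) - W = (8*(-14))**2 - 1*(-26468) = (-112)**2 + 26468 = 12544 + 26468 = 39012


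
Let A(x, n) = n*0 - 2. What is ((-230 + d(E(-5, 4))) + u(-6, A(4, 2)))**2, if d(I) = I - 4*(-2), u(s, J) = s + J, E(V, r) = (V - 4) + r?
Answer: 55225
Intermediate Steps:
E(V, r) = -4 + V + r (E(V, r) = (-4 + V) + r = -4 + V + r)
A(x, n) = -2 (A(x, n) = 0 - 2 = -2)
u(s, J) = J + s
d(I) = 8 + I (d(I) = I + 8 = 8 + I)
((-230 + d(E(-5, 4))) + u(-6, A(4, 2)))**2 = ((-230 + (8 + (-4 - 5 + 4))) + (-2 - 6))**2 = ((-230 + (8 - 5)) - 8)**2 = ((-230 + 3) - 8)**2 = (-227 - 8)**2 = (-235)**2 = 55225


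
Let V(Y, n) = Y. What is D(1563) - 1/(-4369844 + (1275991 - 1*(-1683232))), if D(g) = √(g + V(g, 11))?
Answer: 1/1410621 + √3126 ≈ 55.911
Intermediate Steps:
D(g) = √2*√g (D(g) = √(g + g) = √(2*g) = √2*√g)
D(1563) - 1/(-4369844 + (1275991 - 1*(-1683232))) = √2*√1563 - 1/(-4369844 + (1275991 - 1*(-1683232))) = √3126 - 1/(-4369844 + (1275991 + 1683232)) = √3126 - 1/(-4369844 + 2959223) = √3126 - 1/(-1410621) = √3126 - 1*(-1/1410621) = √3126 + 1/1410621 = 1/1410621 + √3126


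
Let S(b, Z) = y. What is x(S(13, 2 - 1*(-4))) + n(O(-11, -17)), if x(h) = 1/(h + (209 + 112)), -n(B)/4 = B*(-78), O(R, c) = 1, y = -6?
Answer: 98281/315 ≈ 312.00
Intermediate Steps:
n(B) = 312*B (n(B) = -4*B*(-78) = -(-312)*B = 312*B)
S(b, Z) = -6
x(h) = 1/(321 + h) (x(h) = 1/(h + 321) = 1/(321 + h))
x(S(13, 2 - 1*(-4))) + n(O(-11, -17)) = 1/(321 - 6) + 312*1 = 1/315 + 312 = 98281/315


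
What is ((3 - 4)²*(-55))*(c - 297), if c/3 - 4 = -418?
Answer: 84645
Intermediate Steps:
c = -1242 (c = 12 + 3*(-418) = 12 - 1254 = -1242)
((3 - 4)²*(-55))*(c - 297) = ((3 - 4)²*(-55))*(-1242 - 297) = ((-1)²*(-55))*(-1539) = (1*(-55))*(-1539) = -55*(-1539) = 84645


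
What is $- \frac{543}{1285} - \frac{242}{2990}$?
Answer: $- \frac{193454}{384215} \approx -0.5035$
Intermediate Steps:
$- \frac{543}{1285} - \frac{242}{2990} = \left(-543\right) \frac{1}{1285} - \frac{121}{1495} = - \frac{543}{1285} - \frac{121}{1495} = - \frac{193454}{384215}$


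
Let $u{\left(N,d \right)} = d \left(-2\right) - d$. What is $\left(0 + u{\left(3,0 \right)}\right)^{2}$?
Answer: $0$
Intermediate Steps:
$u{\left(N,d \right)} = - 3 d$ ($u{\left(N,d \right)} = - 2 d - d = - 3 d$)
$\left(0 + u{\left(3,0 \right)}\right)^{2} = \left(0 - 0\right)^{2} = \left(0 + 0\right)^{2} = 0^{2} = 0$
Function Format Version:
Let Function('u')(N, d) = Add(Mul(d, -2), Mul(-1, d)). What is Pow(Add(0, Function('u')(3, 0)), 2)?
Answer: 0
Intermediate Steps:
Function('u')(N, d) = Mul(-3, d) (Function('u')(N, d) = Add(Mul(-2, d), Mul(-1, d)) = Mul(-3, d))
Pow(Add(0, Function('u')(3, 0)), 2) = Pow(Add(0, Mul(-3, 0)), 2) = Pow(Add(0, 0), 2) = Pow(0, 2) = 0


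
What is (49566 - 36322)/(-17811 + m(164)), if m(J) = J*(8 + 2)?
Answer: -13244/16171 ≈ -0.81900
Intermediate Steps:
m(J) = 10*J (m(J) = J*10 = 10*J)
(49566 - 36322)/(-17811 + m(164)) = (49566 - 36322)/(-17811 + 10*164) = 13244/(-17811 + 1640) = 13244/(-16171) = 13244*(-1/16171) = -13244/16171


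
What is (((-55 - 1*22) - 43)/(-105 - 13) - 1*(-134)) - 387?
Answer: -14867/59 ≈ -251.98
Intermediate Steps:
(((-55 - 1*22) - 43)/(-105 - 13) - 1*(-134)) - 387 = (((-55 - 22) - 43)/(-118) + 134) - 387 = ((-77 - 43)*(-1/118) + 134) - 387 = (-120*(-1/118) + 134) - 387 = (60/59 + 134) - 387 = 7966/59 - 387 = -14867/59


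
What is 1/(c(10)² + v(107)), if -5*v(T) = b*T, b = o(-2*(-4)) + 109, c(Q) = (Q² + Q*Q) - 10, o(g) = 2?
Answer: 5/168623 ≈ 2.9652e-5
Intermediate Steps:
c(Q) = -10 + 2*Q² (c(Q) = (Q² + Q²) - 10 = 2*Q² - 10 = -10 + 2*Q²)
b = 111 (b = 2 + 109 = 111)
v(T) = -111*T/5
1/(c(10)² + v(107)) = 1/((-10 + 2*10²)² - 111/5*107) = 1/((-10 + 2*100)² - 11877/5) = 1/((-10 + 200)² - 11877/5) = 1/(190² - 11877/5) = 1/(36100 - 11877/5) = 1/(168623/5) = 5/168623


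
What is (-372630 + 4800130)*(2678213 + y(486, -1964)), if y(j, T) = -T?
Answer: 11866483667500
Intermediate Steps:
(-372630 + 4800130)*(2678213 + y(486, -1964)) = (-372630 + 4800130)*(2678213 - 1*(-1964)) = 4427500*(2678213 + 1964) = 4427500*2680177 = 11866483667500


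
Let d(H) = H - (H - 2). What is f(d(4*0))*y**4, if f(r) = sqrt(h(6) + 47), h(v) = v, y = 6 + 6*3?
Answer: 331776*sqrt(53) ≈ 2.4154e+6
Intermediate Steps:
d(H) = 2 (d(H) = H - (-2 + H) = H + (2 - H) = 2)
y = 24 (y = 6 + 18 = 24)
f(r) = sqrt(53) (f(r) = sqrt(6 + 47) = sqrt(53))
f(d(4*0))*y**4 = sqrt(53)*24**4 = sqrt(53)*331776 = 331776*sqrt(53)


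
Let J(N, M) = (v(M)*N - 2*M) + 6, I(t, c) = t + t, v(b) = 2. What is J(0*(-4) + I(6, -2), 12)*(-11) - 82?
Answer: -148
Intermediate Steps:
I(t, c) = 2*t
J(N, M) = 6 - 2*M + 2*N (J(N, M) = (2*N - 2*M) + 6 = (-2*M + 2*N) + 6 = 6 - 2*M + 2*N)
J(0*(-4) + I(6, -2), 12)*(-11) - 82 = (6 - 2*12 + 2*(0*(-4) + 2*6))*(-11) - 82 = (6 - 24 + 2*(0 + 12))*(-11) - 82 = (6 - 24 + 2*12)*(-11) - 82 = (6 - 24 + 24)*(-11) - 82 = 6*(-11) - 82 = -66 - 82 = -148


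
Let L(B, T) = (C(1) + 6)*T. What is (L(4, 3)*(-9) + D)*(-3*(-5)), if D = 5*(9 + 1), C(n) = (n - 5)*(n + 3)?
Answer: 4800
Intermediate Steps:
C(n) = (-5 + n)*(3 + n)
L(B, T) = -10*T (L(B, T) = ((-15 + 1**2 - 2*1) + 6)*T = ((-15 + 1 - 2) + 6)*T = (-16 + 6)*T = -10*T)
D = 50 (D = 5*10 = 50)
(L(4, 3)*(-9) + D)*(-3*(-5)) = (-10*3*(-9) + 50)*(-3*(-5)) = (-30*(-9) + 50)*15 = (270 + 50)*15 = 320*15 = 4800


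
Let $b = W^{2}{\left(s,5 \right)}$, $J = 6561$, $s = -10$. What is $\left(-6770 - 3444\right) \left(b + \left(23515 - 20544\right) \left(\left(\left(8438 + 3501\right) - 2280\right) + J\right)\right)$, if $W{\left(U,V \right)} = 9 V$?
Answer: $-492229462030$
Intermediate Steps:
$b = 2025$ ($b = \left(9 \cdot 5\right)^{2} = 45^{2} = 2025$)
$\left(-6770 - 3444\right) \left(b + \left(23515 - 20544\right) \left(\left(\left(8438 + 3501\right) - 2280\right) + J\right)\right) = \left(-6770 - 3444\right) \left(2025 + \left(23515 - 20544\right) \left(\left(\left(8438 + 3501\right) - 2280\right) + 6561\right)\right) = - 10214 \left(2025 + 2971 \left(\left(11939 - 2280\right) + 6561\right)\right) = - 10214 \left(2025 + 2971 \left(9659 + 6561\right)\right) = - 10214 \left(2025 + 2971 \cdot 16220\right) = - 10214 \left(2025 + 48189620\right) = \left(-10214\right) 48191645 = -492229462030$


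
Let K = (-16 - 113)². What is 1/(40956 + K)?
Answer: 1/57597 ≈ 1.7362e-5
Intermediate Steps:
K = 16641 (K = (-129)² = 16641)
1/(40956 + K) = 1/(40956 + 16641) = 1/57597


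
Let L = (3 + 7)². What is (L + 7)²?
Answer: 11449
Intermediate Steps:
L = 100 (L = 10² = 100)
(L + 7)² = (100 + 7)² = 107² = 11449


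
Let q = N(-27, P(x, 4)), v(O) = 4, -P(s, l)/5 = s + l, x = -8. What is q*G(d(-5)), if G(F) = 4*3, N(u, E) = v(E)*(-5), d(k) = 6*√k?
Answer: -240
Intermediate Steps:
P(s, l) = -5*l - 5*s (P(s, l) = -5*(s + l) = -5*(l + s) = -5*l - 5*s)
N(u, E) = -20 (N(u, E) = 4*(-5) = -20)
q = -20
G(F) = 12
q*G(d(-5)) = -20*12 = -240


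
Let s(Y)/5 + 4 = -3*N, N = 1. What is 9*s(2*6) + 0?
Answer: -315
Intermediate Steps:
s(Y) = -35 (s(Y) = -20 + 5*(-3*1) = -20 + 5*(-3) = -20 - 15 = -35)
9*s(2*6) + 0 = 9*(-35) + 0 = -315 + 0 = -315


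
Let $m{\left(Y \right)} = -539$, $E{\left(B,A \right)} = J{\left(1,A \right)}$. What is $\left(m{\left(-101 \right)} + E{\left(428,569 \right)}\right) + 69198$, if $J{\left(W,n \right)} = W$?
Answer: $68660$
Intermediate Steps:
$E{\left(B,A \right)} = 1$
$\left(m{\left(-101 \right)} + E{\left(428,569 \right)}\right) + 69198 = \left(-539 + 1\right) + 69198 = -538 + 69198 = 68660$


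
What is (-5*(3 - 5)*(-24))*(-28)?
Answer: 6720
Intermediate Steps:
(-5*(3 - 5)*(-24))*(-28) = (-5*(-2)*(-24))*(-28) = (10*(-24))*(-28) = -240*(-28) = 6720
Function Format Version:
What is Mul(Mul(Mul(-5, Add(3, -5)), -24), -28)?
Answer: 6720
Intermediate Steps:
Mul(Mul(Mul(-5, Add(3, -5)), -24), -28) = Mul(Mul(Mul(-5, -2), -24), -28) = Mul(Mul(10, -24), -28) = Mul(-240, -28) = 6720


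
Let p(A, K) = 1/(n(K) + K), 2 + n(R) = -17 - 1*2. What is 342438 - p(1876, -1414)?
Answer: 491398531/1435 ≈ 3.4244e+5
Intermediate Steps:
n(R) = -21 (n(R) = -2 + (-17 - 1*2) = -2 + (-17 - 2) = -2 - 19 = -21)
p(A, K) = 1/(-21 + K)
342438 - p(1876, -1414) = 342438 - 1/(-21 - 1414) = 342438 - 1/(-1435) = 342438 - 1*(-1/1435) = 342438 + 1/1435 = 491398531/1435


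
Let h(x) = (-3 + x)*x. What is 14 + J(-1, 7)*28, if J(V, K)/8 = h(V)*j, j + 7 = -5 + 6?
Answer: -5362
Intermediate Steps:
j = -6 (j = -7 + (-5 + 6) = -7 + 1 = -6)
h(x) = x*(-3 + x)
J(V, K) = -48*V*(-3 + V) (J(V, K) = 8*((V*(-3 + V))*(-6)) = 8*(-6*V*(-3 + V)) = -48*V*(-3 + V))
14 + J(-1, 7)*28 = 14 + (48*(-1)*(3 - 1*(-1)))*28 = 14 + (48*(-1)*(3 + 1))*28 = 14 + (48*(-1)*4)*28 = 14 - 192*28 = 14 - 5376 = -5362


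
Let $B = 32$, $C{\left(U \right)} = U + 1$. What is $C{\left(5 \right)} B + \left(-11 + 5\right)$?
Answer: $186$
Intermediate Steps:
$C{\left(U \right)} = 1 + U$
$C{\left(5 \right)} B + \left(-11 + 5\right) = \left(1 + 5\right) 32 + \left(-11 + 5\right) = 6 \cdot 32 - 6 = 192 - 6 = 186$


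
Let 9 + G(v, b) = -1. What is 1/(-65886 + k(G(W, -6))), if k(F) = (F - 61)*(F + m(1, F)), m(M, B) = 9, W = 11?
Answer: -1/65815 ≈ -1.5194e-5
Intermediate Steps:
G(v, b) = -10 (G(v, b) = -9 - 1 = -10)
k(F) = (-61 + F)*(9 + F) (k(F) = (F - 61)*(F + 9) = (-61 + F)*(9 + F))
1/(-65886 + k(G(W, -6))) = 1/(-65886 + (-549 + (-10)² - 52*(-10))) = 1/(-65886 + (-549 + 100 + 520)) = 1/(-65886 + 71) = 1/(-65815) = -1/65815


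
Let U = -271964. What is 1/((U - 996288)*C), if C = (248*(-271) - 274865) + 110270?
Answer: 1/293984618356 ≈ 3.4015e-12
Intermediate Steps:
C = -231803 (C = (-67208 - 274865) + 110270 = -342073 + 110270 = -231803)
1/((U - 996288)*C) = 1/(-271964 - 996288*(-231803)) = -1/231803/(-1268252) = -1/1268252*(-1/231803) = 1/293984618356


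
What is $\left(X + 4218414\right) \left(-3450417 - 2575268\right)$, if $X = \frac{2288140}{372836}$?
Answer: $- \frac{2369267541814979285}{93209} \approx -2.5419 \cdot 10^{13}$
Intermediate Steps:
$X = \frac{572035}{93209}$ ($X = 2288140 \cdot \frac{1}{372836} = \frac{572035}{93209} \approx 6.1371$)
$\left(X + 4218414\right) \left(-3450417 - 2575268\right) = \left(\frac{572035}{93209} + 4218414\right) \left(-3450417 - 2575268\right) = \frac{393194722561}{93209} \left(-6025685\right) = - \frac{2369267541814979285}{93209}$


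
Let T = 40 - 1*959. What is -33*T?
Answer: 30327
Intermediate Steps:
T = -919 (T = 40 - 959 = -919)
-33*T = -33*(-919) = 30327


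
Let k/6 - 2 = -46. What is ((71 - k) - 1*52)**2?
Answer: 80089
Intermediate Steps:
k = -264 (k = 12 + 6*(-46) = 12 - 276 = -264)
((71 - k) - 1*52)**2 = ((71 - 1*(-264)) - 1*52)**2 = ((71 + 264) - 52)**2 = (335 - 52)**2 = 283**2 = 80089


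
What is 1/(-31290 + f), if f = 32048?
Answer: 1/758 ≈ 0.0013193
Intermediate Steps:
1/(-31290 + f) = 1/(-31290 + 32048) = 1/758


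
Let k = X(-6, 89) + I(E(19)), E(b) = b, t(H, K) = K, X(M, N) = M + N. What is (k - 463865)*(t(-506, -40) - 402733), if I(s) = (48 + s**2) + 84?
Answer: 186600300397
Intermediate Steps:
I(s) = 132 + s**2
k = 576 (k = (-6 + 89) + (132 + 19**2) = 83 + (132 + 361) = 83 + 493 = 576)
(k - 463865)*(t(-506, -40) - 402733) = (576 - 463865)*(-40 - 402733) = -463289*(-402773) = 186600300397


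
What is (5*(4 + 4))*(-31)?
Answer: -1240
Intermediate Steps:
(5*(4 + 4))*(-31) = (5*8)*(-31) = 40*(-31) = -1240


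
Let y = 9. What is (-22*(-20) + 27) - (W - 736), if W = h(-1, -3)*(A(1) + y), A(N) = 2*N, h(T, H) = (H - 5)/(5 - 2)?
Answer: 3697/3 ≈ 1232.3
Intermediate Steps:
h(T, H) = -5/3 + H/3 (h(T, H) = (-5 + H)/3 = (-5 + H)*(⅓) = -5/3 + H/3)
W = -88/3 (W = (-5/3 + (⅓)*(-3))*(2*1 + 9) = (-5/3 - 1)*(2 + 9) = -8/3*11 = -88/3 ≈ -29.333)
(-22*(-20) + 27) - (W - 736) = (-22*(-20) + 27) - (-88/3 - 736) = (440 + 27) - 1*(-2296/3) = 467 + 2296/3 = 3697/3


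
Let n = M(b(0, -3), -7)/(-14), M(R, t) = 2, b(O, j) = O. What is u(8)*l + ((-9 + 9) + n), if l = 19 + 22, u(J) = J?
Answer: 2295/7 ≈ 327.86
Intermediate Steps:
l = 41
n = -⅐ (n = 2/(-14) = 2*(-1/14) = -⅐ ≈ -0.14286)
u(8)*l + ((-9 + 9) + n) = 8*41 + ((-9 + 9) - ⅐) = 328 + (0 - ⅐) = 328 - ⅐ = 2295/7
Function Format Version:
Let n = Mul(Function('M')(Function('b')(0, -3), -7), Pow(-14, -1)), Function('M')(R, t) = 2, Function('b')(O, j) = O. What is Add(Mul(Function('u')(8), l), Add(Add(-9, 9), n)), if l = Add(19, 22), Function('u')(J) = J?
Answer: Rational(2295, 7) ≈ 327.86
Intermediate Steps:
l = 41
n = Rational(-1, 7) (n = Mul(2, Pow(-14, -1)) = Mul(2, Rational(-1, 14)) = Rational(-1, 7) ≈ -0.14286)
Add(Mul(Function('u')(8), l), Add(Add(-9, 9), n)) = Add(Mul(8, 41), Add(Add(-9, 9), Rational(-1, 7))) = Add(328, Add(0, Rational(-1, 7))) = Add(328, Rational(-1, 7)) = Rational(2295, 7)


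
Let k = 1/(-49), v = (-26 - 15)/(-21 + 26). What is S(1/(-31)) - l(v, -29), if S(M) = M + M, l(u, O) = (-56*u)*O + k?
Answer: 101140761/7595 ≈ 13317.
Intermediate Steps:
v = -41/5 ≈ -8.2000
k = -1/49 ≈ -0.020408
l(u, O) = -1/49 - 56*O*u (l(u, O) = (-56*u)*O - 1/49 = -56*O*u - 1/49 = -1/49 - 56*O*u)
S(M) = 2*M
S(1/(-31)) - l(v, -29) = 2/(-31) - (-1/49 - 56*(-29)*(-41/5)) = 2*(-1/31) - (-1/49 - 66584/5) = -2/31 - 1*(-3262621/245) = -2/31 + 3262621/245 = 101140761/7595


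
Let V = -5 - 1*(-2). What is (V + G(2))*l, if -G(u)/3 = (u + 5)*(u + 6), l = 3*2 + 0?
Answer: -1026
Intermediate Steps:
V = -3 (V = -5 + 2 = -3)
l = 6 (l = 6 + 0 = 6)
G(u) = -3*(5 + u)*(6 + u) (G(u) = -3*(u + 5)*(u + 6) = -3*(5 + u)*(6 + u))
(V + G(2))*l = (-3 + (-90 - 33*2 - 3*2**2))*6 = (-3 + (-90 - 66 - 3*4))*6 = (-3 + (-90 - 66 - 12))*6 = (-3 - 168)*6 = -171*6 = -1026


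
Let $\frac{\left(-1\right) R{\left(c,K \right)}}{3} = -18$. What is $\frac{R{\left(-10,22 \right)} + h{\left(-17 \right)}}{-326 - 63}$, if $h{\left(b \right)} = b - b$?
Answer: $- \frac{54}{389} \approx -0.13882$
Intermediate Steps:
$h{\left(b \right)} = 0$
$R{\left(c,K \right)} = 54$ ($R{\left(c,K \right)} = \left(-3\right) \left(-18\right) = 54$)
$\frac{R{\left(-10,22 \right)} + h{\left(-17 \right)}}{-326 - 63} = \frac{54 + 0}{-326 - 63} = \frac{54}{-389} = 54 \left(- \frac{1}{389}\right) = - \frac{54}{389}$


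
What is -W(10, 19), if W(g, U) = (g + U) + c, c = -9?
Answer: -20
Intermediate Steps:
W(g, U) = -9 + U + g (W(g, U) = (g + U) - 9 = (U + g) - 9 = -9 + U + g)
-W(10, 19) = -(-9 + 19 + 10) = -1*20 = -20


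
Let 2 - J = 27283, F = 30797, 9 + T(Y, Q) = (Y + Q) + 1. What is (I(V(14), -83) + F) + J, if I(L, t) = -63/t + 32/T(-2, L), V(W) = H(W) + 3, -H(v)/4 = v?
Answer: 18386477/5229 ≈ 3516.3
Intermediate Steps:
H(v) = -4*v
T(Y, Q) = -8 + Q + Y (T(Y, Q) = -9 + ((Y + Q) + 1) = -9 + ((Q + Y) + 1) = -9 + (1 + Q + Y) = -8 + Q + Y)
V(W) = 3 - 4*W (V(W) = -4*W + 3 = 3 - 4*W)
I(L, t) = -63/t + 32/(-10 + L) (I(L, t) = -63/t + 32/(-8 + L - 2) = -63/t + 32/(-10 + L))
J = -27281 (J = 2 - 1*27283 = 2 - 27283 = -27281)
(I(V(14), -83) + F) + J = ((-63/(-83) + 32/(-10 + (3 - 4*14))) + 30797) - 27281 = ((-63*(-1/83) + 32/(-10 + (3 - 56))) + 30797) - 27281 = ((63/83 + 32/(-10 - 53)) + 30797) - 27281 = ((63/83 + 32/(-63)) + 30797) - 27281 = ((63/83 + 32*(-1/63)) + 30797) - 27281 = ((63/83 - 32/63) + 30797) - 27281 = (1313/5229 + 30797) - 27281 = 161038826/5229 - 27281 = 18386477/5229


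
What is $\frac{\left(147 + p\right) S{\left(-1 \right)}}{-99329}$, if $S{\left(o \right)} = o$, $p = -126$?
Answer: $\frac{21}{99329} \approx 0.00021142$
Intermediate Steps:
$\frac{\left(147 + p\right) S{\left(-1 \right)}}{-99329} = \frac{\left(147 - 126\right) \left(-1\right)}{-99329} = 21 \left(-1\right) \left(- \frac{1}{99329}\right) = \left(-21\right) \left(- \frac{1}{99329}\right) = \frac{21}{99329}$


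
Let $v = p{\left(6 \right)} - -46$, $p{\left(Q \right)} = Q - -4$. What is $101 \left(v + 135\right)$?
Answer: $19291$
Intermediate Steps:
$p{\left(Q \right)} = 4 + Q$ ($p{\left(Q \right)} = Q + 4 = 4 + Q$)
$v = 56$ ($v = \left(4 + 6\right) - -46 = 10 + 46 = 56$)
$101 \left(v + 135\right) = 101 \left(56 + 135\right) = 101 \cdot 191 = 19291$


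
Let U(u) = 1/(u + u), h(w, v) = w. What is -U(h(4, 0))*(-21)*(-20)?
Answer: -105/2 ≈ -52.500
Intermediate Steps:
U(u) = 1/(2*u)
-U(h(4, 0))*(-21)*(-20) = -((½)/4)*(-21)*(-20) = -((½)*(¼))*(-21)*(-20) = -(⅛)*(-21)*(-20) = -(-21)*(-20)/8 = -1*105/2 = -105/2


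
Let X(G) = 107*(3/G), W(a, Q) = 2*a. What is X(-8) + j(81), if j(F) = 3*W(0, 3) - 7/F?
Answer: -26057/648 ≈ -40.211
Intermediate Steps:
X(G) = 321/G
j(F) = -7/F (j(F) = 3*(2*0) - 7/F = 3*0 - 7/F = 0 - 7/F = -7/F)
X(-8) + j(81) = 321/(-8) - 7/81 = 321*(-⅛) - 7*1/81 = -321/8 - 7/81 = -26057/648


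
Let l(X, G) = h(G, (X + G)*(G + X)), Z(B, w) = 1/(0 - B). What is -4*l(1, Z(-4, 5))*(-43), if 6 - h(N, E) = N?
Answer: 989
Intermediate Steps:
h(N, E) = 6 - N
Z(B, w) = -1/B (Z(B, w) = 1/(-B) = -1/B)
l(X, G) = 6 - G
-4*l(1, Z(-4, 5))*(-43) = -4*(6 - (-1)/(-4))*(-43) = -4*(6 - (-1)*(-1)/4)*(-43) = -4*(6 - 1*¼)*(-43) = -4*(6 - ¼)*(-43) = -4*23/4*(-43) = -23*(-43) = 989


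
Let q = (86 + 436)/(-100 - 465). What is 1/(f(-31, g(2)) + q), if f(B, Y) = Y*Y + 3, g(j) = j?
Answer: 565/3433 ≈ 0.16458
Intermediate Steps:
q = -522/565 (q = 522/(-565) = 522*(-1/565) = -522/565 ≈ -0.92389)
f(B, Y) = 3 + Y**2 (f(B, Y) = Y**2 + 3 = 3 + Y**2)
1/(f(-31, g(2)) + q) = 1/((3 + 2**2) - 522/565) = 1/((3 + 4) - 522/565) = 1/(7 - 522/565) = 1/(3433/565) = 565/3433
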